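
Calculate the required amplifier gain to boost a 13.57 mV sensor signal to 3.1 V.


Gain = Vout / Vin (converting to same units).
G = 3.1 V / 13.57 mV
G = 3100.0 mV / 13.57 mV
G = 228.45

228.45


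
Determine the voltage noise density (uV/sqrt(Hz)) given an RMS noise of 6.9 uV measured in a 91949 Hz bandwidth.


Noise spectral density = Vrms / sqrt(BW).
NSD = 6.9 / sqrt(91949)
NSD = 6.9 / 303.2309
NSD = 0.0228 uV/sqrt(Hz)

0.0228 uV/sqrt(Hz)


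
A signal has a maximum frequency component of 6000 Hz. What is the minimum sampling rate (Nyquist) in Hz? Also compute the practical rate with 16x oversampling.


By Nyquist theorem, fs_min = 2 * fmax.
fs_min = 2 * 6000 = 12000 Hz
Practical rate = 16 * fs_min = 16 * 12000 = 192000 Hz

fs_min = 12000 Hz, fs_practical = 192000 Hz


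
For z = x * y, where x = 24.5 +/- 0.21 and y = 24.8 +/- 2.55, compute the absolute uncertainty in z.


For a product z = x*y, the relative uncertainty is:
uz/z = sqrt((ux/x)^2 + (uy/y)^2)
Relative uncertainties: ux/x = 0.21/24.5 = 0.008571
uy/y = 2.55/24.8 = 0.102823
z = 24.5 * 24.8 = 607.6
uz = 607.6 * sqrt(0.008571^2 + 0.102823^2) = 62.692

62.692


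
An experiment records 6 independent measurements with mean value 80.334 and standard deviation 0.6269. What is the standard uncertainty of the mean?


The standard uncertainty for Type A evaluation is u = s / sqrt(n).
u = 0.6269 / sqrt(6)
u = 0.6269 / 2.4495
u = 0.2559

0.2559


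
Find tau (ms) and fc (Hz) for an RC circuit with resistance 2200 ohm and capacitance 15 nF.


Time constant: tau = R * C.
tau = 2200 * 1.50e-08 = 3.3e-05 s
tau = 0.033 ms
Cutoff frequency: fc = 1 / (2*pi*R*C).
fc = 1 / (2*pi*3.3e-05) = 4822.88 Hz

tau = 0.033 ms, fc = 4822.88 Hz


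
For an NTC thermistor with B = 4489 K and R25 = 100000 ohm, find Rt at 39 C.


NTC thermistor equation: Rt = R25 * exp(B * (1/T - 1/T25)).
T in Kelvin: 312.15 K, T25 = 298.15 K
1/T - 1/T25 = 1/312.15 - 1/298.15 = -0.00015043
B * (1/T - 1/T25) = 4489 * -0.00015043 = -0.6753
Rt = 100000 * exp(-0.6753) = 50901.7 ohm

50901.7 ohm


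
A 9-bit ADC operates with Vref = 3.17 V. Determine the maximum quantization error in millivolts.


The maximum quantization error is +/- LSB/2.
LSB = Vref / 2^n = 3.17 / 512 = 0.00619141 V
Max error = LSB / 2 = 0.00619141 / 2 = 0.0030957 V
Max error = 3.0957 mV

3.0957 mV


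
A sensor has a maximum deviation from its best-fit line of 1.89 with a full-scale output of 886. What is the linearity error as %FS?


Linearity error = (max deviation / full scale) * 100%.
Linearity = (1.89 / 886) * 100
Linearity = 0.213 %FS

0.213 %FS


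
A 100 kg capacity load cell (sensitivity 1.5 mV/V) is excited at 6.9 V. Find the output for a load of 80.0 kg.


Vout = rated_output * Vex * (load / capacity).
Vout = 1.5 * 6.9 * (80.0 / 100)
Vout = 1.5 * 6.9 * 0.8
Vout = 8.28 mV

8.28 mV


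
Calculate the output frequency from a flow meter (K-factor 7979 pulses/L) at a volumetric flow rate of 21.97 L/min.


Frequency = K * Q / 60 (converting L/min to L/s).
f = 7979 * 21.97 / 60
f = 175298.63 / 60
f = 2921.64 Hz

2921.64 Hz


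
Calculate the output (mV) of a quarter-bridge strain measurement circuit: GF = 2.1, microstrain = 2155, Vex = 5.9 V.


Quarter bridge output: Vout = (GF * epsilon * Vex) / 4.
Vout = (2.1 * 2155e-6 * 5.9) / 4
Vout = 0.02670045 / 4 V
Vout = 0.00667511 V = 6.6751 mV

6.6751 mV


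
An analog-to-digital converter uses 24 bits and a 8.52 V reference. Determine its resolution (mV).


The resolution (LSB) of an ADC is Vref / 2^n.
LSB = 8.52 / 2^24
LSB = 8.52 / 16777216
LSB = 5.1e-07 V = 0.00050783 mV

0.00050783 mV


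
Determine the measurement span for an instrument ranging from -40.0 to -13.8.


Span = upper range - lower range.
Span = -13.8 - (-40.0)
Span = 26.2

26.2


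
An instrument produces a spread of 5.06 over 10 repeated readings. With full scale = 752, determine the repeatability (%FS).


Repeatability = (spread / full scale) * 100%.
R = (5.06 / 752) * 100
R = 0.673 %FS

0.673 %FS


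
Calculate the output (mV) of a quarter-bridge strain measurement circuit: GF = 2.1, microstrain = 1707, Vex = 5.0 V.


Quarter bridge output: Vout = (GF * epsilon * Vex) / 4.
Vout = (2.1 * 1707e-6 * 5.0) / 4
Vout = 0.0179235 / 4 V
Vout = 0.00448088 V = 4.4809 mV

4.4809 mV


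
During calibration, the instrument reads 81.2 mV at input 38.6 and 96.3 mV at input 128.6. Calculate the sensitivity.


Sensitivity = (y2 - y1) / (x2 - x1).
S = (96.3 - 81.2) / (128.6 - 38.6)
S = 15.1 / 90.0
S = 0.1678 mV/unit

0.1678 mV/unit


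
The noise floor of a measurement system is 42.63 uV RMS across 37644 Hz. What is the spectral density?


Noise spectral density = Vrms / sqrt(BW).
NSD = 42.63 / sqrt(37644)
NSD = 42.63 / 194.0206
NSD = 0.2197 uV/sqrt(Hz)

0.2197 uV/sqrt(Hz)


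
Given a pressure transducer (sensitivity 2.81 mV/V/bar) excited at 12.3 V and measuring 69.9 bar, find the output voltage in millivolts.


Output = sensitivity * Vex * P.
Vout = 2.81 * 12.3 * 69.9
Vout = 34.563 * 69.9
Vout = 2415.95 mV

2415.95 mV


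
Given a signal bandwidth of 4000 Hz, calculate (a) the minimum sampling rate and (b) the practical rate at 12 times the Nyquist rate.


By Nyquist theorem, fs_min = 2 * fmax.
fs_min = 2 * 4000 = 8000 Hz
Practical rate = 12 * fs_min = 12 * 8000 = 96000 Hz

fs_min = 8000 Hz, fs_practical = 96000 Hz


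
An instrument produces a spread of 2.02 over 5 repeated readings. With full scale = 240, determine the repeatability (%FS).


Repeatability = (spread / full scale) * 100%.
R = (2.02 / 240) * 100
R = 0.842 %FS

0.842 %FS


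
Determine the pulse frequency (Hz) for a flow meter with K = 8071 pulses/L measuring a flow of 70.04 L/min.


Frequency = K * Q / 60 (converting L/min to L/s).
f = 8071 * 70.04 / 60
f = 565292.84 / 60
f = 9421.55 Hz

9421.55 Hz


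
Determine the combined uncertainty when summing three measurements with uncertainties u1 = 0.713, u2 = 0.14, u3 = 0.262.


For a sum of independent quantities, uc = sqrt(u1^2 + u2^2 + u3^2).
uc = sqrt(0.713^2 + 0.14^2 + 0.262^2)
uc = sqrt(0.508369 + 0.0196 + 0.068644)
uc = 0.7724

0.7724


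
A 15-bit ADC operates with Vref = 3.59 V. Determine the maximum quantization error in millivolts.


The maximum quantization error is +/- LSB/2.
LSB = Vref / 2^n = 3.59 / 32768 = 0.00010956 V
Max error = LSB / 2 = 0.00010956 / 2 = 5.478e-05 V
Max error = 0.0548 mV

0.0548 mV


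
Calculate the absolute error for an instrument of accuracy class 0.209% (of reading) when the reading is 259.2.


Absolute error = (accuracy% / 100) * reading.
Error = (0.209 / 100) * 259.2
Error = 0.00209 * 259.2
Error = 0.5417

0.5417


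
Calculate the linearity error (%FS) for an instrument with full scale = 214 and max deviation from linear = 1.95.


Linearity error = (max deviation / full scale) * 100%.
Linearity = (1.95 / 214) * 100
Linearity = 0.911 %FS

0.911 %FS


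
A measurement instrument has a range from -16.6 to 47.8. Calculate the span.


Span = upper range - lower range.
Span = 47.8 - (-16.6)
Span = 64.4

64.4


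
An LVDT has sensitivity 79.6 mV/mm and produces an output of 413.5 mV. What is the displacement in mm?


Displacement = Vout / sensitivity.
d = 413.5 / 79.6
d = 5.195 mm

5.195 mm


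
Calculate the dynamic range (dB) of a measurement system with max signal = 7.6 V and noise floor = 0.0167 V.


Dynamic range = 20 * log10(Vmax / Vnoise).
DR = 20 * log10(7.6 / 0.0167)
DR = 20 * log10(455.09)
DR = 53.16 dB

53.16 dB


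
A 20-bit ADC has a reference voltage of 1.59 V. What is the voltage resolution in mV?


The resolution (LSB) of an ADC is Vref / 2^n.
LSB = 1.59 / 2^20
LSB = 1.59 / 1048576
LSB = 1.52e-06 V = 0.00151634 mV

0.00151634 mV


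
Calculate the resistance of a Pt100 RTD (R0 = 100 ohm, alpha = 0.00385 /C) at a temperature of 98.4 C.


The RTD equation: Rt = R0 * (1 + alpha * T).
Rt = 100 * (1 + 0.00385 * 98.4)
Rt = 100 * (1 + 0.37884)
Rt = 100 * 1.37884
Rt = 137.884 ohm

137.884 ohm


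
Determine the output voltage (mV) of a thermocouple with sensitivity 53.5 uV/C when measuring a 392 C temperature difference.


The thermocouple output V = sensitivity * dT.
V = 53.5 uV/C * 392 C
V = 20972.0 uV
V = 20.972 mV

20.972 mV


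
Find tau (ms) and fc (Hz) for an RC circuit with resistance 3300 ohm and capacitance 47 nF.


Time constant: tau = R * C.
tau = 3300 * 4.70e-08 = 0.0001551 s
tau = 0.1551 ms
Cutoff frequency: fc = 1 / (2*pi*R*C).
fc = 1 / (2*pi*0.0001551) = 1026.14 Hz

tau = 0.1551 ms, fc = 1026.14 Hz


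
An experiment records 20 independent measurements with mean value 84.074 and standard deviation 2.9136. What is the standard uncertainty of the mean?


The standard uncertainty for Type A evaluation is u = s / sqrt(n).
u = 2.9136 / sqrt(20)
u = 2.9136 / 4.4721
u = 0.6515

0.6515


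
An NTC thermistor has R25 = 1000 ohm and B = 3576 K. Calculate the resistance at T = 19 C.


NTC thermistor equation: Rt = R25 * exp(B * (1/T - 1/T25)).
T in Kelvin: 292.15 K, T25 = 298.15 K
1/T - 1/T25 = 1/292.15 - 1/298.15 = 6.888e-05
B * (1/T - 1/T25) = 3576 * 6.888e-05 = 0.2463
Rt = 1000 * exp(0.2463) = 1279.3 ohm

1279.3 ohm


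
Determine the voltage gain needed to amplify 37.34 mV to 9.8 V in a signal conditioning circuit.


Gain = Vout / Vin (converting to same units).
G = 9.8 V / 37.34 mV
G = 9800.0 mV / 37.34 mV
G = 262.45

262.45


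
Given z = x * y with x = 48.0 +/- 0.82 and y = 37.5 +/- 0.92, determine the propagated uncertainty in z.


For a product z = x*y, the relative uncertainty is:
uz/z = sqrt((ux/x)^2 + (uy/y)^2)
Relative uncertainties: ux/x = 0.82/48.0 = 0.017083
uy/y = 0.92/37.5 = 0.024533
z = 48.0 * 37.5 = 1800.0
uz = 1800.0 * sqrt(0.017083^2 + 0.024533^2) = 53.811

53.811


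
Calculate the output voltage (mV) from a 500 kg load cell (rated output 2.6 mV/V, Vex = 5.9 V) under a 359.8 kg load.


Vout = rated_output * Vex * (load / capacity).
Vout = 2.6 * 5.9 * (359.8 / 500)
Vout = 2.6 * 5.9 * 0.7196
Vout = 11.039 mV

11.039 mV


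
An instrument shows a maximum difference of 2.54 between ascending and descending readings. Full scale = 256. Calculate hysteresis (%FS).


Hysteresis = (max difference / full scale) * 100%.
H = (2.54 / 256) * 100
H = 0.992 %FS

0.992 %FS


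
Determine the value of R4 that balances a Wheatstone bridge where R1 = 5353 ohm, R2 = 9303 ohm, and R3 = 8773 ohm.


At balance: R1*R4 = R2*R3, so R4 = R2*R3/R1.
R4 = 9303 * 8773 / 5353
R4 = 81615219 / 5353
R4 = 15246.63 ohm

15246.63 ohm


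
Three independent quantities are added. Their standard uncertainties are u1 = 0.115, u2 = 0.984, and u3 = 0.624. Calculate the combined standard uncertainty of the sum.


For a sum of independent quantities, uc = sqrt(u1^2 + u2^2 + u3^2).
uc = sqrt(0.115^2 + 0.984^2 + 0.624^2)
uc = sqrt(0.013225 + 0.968256 + 0.389376)
uc = 1.1708

1.1708


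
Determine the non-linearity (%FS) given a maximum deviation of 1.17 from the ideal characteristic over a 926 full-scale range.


Linearity error = (max deviation / full scale) * 100%.
Linearity = (1.17 / 926) * 100
Linearity = 0.126 %FS

0.126 %FS


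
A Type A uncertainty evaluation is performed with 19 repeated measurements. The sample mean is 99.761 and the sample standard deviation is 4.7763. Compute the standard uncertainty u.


The standard uncertainty for Type A evaluation is u = s / sqrt(n).
u = 4.7763 / sqrt(19)
u = 4.7763 / 4.3589
u = 1.0958

1.0958


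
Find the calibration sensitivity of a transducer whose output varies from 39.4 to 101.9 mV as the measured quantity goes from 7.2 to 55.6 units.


Sensitivity = (y2 - y1) / (x2 - x1).
S = (101.9 - 39.4) / (55.6 - 7.2)
S = 62.5 / 48.4
S = 1.2913 mV/unit

1.2913 mV/unit


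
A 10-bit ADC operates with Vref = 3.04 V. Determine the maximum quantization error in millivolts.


The maximum quantization error is +/- LSB/2.
LSB = Vref / 2^n = 3.04 / 1024 = 0.00296875 V
Max error = LSB / 2 = 0.00296875 / 2 = 0.00148438 V
Max error = 1.4844 mV

1.4844 mV


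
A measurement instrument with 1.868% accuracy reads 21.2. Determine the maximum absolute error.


Absolute error = (accuracy% / 100) * reading.
Error = (1.868 / 100) * 21.2
Error = 0.01868 * 21.2
Error = 0.396

0.396


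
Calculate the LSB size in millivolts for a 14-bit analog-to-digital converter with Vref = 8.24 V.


The resolution (LSB) of an ADC is Vref / 2^n.
LSB = 8.24 / 2^14
LSB = 8.24 / 16384
LSB = 0.00050293 V = 0.50292969 mV

0.50292969 mV


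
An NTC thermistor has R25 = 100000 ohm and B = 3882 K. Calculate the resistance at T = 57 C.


NTC thermistor equation: Rt = R25 * exp(B * (1/T - 1/T25)).
T in Kelvin: 330.15 K, T25 = 298.15 K
1/T - 1/T25 = 1/330.15 - 1/298.15 = -0.00032509
B * (1/T - 1/T25) = 3882 * -0.00032509 = -1.262
Rt = 100000 * exp(-1.262) = 28308.7 ohm

28308.7 ohm


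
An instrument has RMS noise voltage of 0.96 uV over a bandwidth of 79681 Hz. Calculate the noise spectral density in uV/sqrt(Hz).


Noise spectral density = Vrms / sqrt(BW).
NSD = 0.96 / sqrt(79681)
NSD = 0.96 / 282.2782
NSD = 0.0034 uV/sqrt(Hz)

0.0034 uV/sqrt(Hz)


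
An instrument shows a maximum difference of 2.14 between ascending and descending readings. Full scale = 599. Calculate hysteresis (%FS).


Hysteresis = (max difference / full scale) * 100%.
H = (2.14 / 599) * 100
H = 0.357 %FS

0.357 %FS


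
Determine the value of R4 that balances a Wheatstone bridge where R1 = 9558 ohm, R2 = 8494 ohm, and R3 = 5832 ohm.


At balance: R1*R4 = R2*R3, so R4 = R2*R3/R1.
R4 = 8494 * 5832 / 9558
R4 = 49537008 / 9558
R4 = 5182.78 ohm

5182.78 ohm


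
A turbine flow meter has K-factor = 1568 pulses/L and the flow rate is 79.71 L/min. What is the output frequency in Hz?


Frequency = K * Q / 60 (converting L/min to L/s).
f = 1568 * 79.71 / 60
f = 124985.28 / 60
f = 2083.09 Hz

2083.09 Hz


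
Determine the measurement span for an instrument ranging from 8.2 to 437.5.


Span = upper range - lower range.
Span = 437.5 - (8.2)
Span = 429.3

429.3


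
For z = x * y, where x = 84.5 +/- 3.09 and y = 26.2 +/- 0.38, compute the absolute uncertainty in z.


For a product z = x*y, the relative uncertainty is:
uz/z = sqrt((ux/x)^2 + (uy/y)^2)
Relative uncertainties: ux/x = 3.09/84.5 = 0.036568
uy/y = 0.38/26.2 = 0.014504
z = 84.5 * 26.2 = 2213.9
uz = 2213.9 * sqrt(0.036568^2 + 0.014504^2) = 87.093

87.093


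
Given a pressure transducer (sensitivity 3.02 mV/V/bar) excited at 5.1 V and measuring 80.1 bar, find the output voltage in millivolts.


Output = sensitivity * Vex * P.
Vout = 3.02 * 5.1 * 80.1
Vout = 15.402 * 80.1
Vout = 1233.7 mV

1233.7 mV


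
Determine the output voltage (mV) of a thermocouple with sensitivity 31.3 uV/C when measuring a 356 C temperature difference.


The thermocouple output V = sensitivity * dT.
V = 31.3 uV/C * 356 C
V = 11142.8 uV
V = 11.143 mV

11.143 mV


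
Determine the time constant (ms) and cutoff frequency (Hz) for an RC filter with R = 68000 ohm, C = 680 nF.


Time constant: tau = R * C.
tau = 68000 * 6.80e-07 = 0.04624 s
tau = 46.24 ms
Cutoff frequency: fc = 1 / (2*pi*R*C).
fc = 1 / (2*pi*0.04624) = 3.44 Hz

tau = 46.24 ms, fc = 3.44 Hz


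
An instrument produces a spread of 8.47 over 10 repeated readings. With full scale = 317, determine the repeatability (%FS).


Repeatability = (spread / full scale) * 100%.
R = (8.47 / 317) * 100
R = 2.672 %FS

2.672 %FS


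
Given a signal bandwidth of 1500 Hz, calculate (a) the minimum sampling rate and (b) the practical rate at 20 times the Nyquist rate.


By Nyquist theorem, fs_min = 2 * fmax.
fs_min = 2 * 1500 = 3000 Hz
Practical rate = 20 * fs_min = 20 * 3000 = 60000 Hz

fs_min = 3000 Hz, fs_practical = 60000 Hz


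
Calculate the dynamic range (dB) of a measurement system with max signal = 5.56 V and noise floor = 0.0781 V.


Dynamic range = 20 * log10(Vmax / Vnoise).
DR = 20 * log10(5.56 / 0.0781)
DR = 20 * log10(71.19)
DR = 37.05 dB

37.05 dB


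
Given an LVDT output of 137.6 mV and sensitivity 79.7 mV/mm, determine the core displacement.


Displacement = Vout / sensitivity.
d = 137.6 / 79.7
d = 1.726 mm

1.726 mm


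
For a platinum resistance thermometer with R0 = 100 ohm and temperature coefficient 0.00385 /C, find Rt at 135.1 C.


The RTD equation: Rt = R0 * (1 + alpha * T).
Rt = 100 * (1 + 0.00385 * 135.1)
Rt = 100 * (1 + 0.520135)
Rt = 100 * 1.520135
Rt = 152.013 ohm

152.013 ohm


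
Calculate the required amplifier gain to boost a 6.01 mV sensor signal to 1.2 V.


Gain = Vout / Vin (converting to same units).
G = 1.2 V / 6.01 mV
G = 1200.0 mV / 6.01 mV
G = 199.67

199.67


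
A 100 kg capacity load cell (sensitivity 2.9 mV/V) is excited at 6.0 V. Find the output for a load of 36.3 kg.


Vout = rated_output * Vex * (load / capacity).
Vout = 2.9 * 6.0 * (36.3 / 100)
Vout = 2.9 * 6.0 * 0.363
Vout = 6.316 mV

6.316 mV


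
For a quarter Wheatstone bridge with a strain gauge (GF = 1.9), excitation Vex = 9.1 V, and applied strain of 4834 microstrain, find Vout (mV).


Quarter bridge output: Vout = (GF * epsilon * Vex) / 4.
Vout = (1.9 * 4834e-6 * 9.1) / 4
Vout = 0.08357986 / 4 V
Vout = 0.02089496 V = 20.895 mV

20.895 mV


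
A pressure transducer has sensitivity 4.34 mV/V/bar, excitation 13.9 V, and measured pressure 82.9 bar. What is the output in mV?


Output = sensitivity * Vex * P.
Vout = 4.34 * 13.9 * 82.9
Vout = 60.326 * 82.9
Vout = 5001.03 mV

5001.03 mV


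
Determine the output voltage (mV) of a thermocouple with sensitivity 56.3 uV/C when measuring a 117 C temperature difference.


The thermocouple output V = sensitivity * dT.
V = 56.3 uV/C * 117 C
V = 6587.1 uV
V = 6.587 mV

6.587 mV


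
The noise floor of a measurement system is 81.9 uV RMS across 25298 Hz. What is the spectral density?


Noise spectral density = Vrms / sqrt(BW).
NSD = 81.9 / sqrt(25298)
NSD = 81.9 / 159.0535
NSD = 0.5149 uV/sqrt(Hz)

0.5149 uV/sqrt(Hz)


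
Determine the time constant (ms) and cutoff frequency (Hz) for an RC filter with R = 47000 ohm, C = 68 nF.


Time constant: tau = R * C.
tau = 47000 * 6.80e-08 = 0.003196 s
tau = 3.196 ms
Cutoff frequency: fc = 1 / (2*pi*R*C).
fc = 1 / (2*pi*0.003196) = 49.8 Hz

tau = 3.196 ms, fc = 49.8 Hz


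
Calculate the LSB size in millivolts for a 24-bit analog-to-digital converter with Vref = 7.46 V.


The resolution (LSB) of an ADC is Vref / 2^n.
LSB = 7.46 / 2^24
LSB = 7.46 / 16777216
LSB = 4.4e-07 V = 0.00044465 mV

0.00044465 mV


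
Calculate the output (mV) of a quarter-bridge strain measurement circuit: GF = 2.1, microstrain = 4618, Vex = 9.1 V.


Quarter bridge output: Vout = (GF * epsilon * Vex) / 4.
Vout = (2.1 * 4618e-6 * 9.1) / 4
Vout = 0.08824998 / 4 V
Vout = 0.0220625 V = 22.0625 mV

22.0625 mV


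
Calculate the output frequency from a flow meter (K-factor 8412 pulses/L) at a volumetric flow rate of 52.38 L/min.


Frequency = K * Q / 60 (converting L/min to L/s).
f = 8412 * 52.38 / 60
f = 440620.56 / 60
f = 7343.68 Hz

7343.68 Hz


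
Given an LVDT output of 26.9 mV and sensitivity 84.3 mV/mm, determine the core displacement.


Displacement = Vout / sensitivity.
d = 26.9 / 84.3
d = 0.319 mm

0.319 mm


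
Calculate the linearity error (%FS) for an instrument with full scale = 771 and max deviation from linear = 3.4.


Linearity error = (max deviation / full scale) * 100%.
Linearity = (3.4 / 771) * 100
Linearity = 0.441 %FS

0.441 %FS


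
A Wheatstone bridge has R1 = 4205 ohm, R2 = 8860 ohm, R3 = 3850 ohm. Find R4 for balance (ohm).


At balance: R1*R4 = R2*R3, so R4 = R2*R3/R1.
R4 = 8860 * 3850 / 4205
R4 = 34111000 / 4205
R4 = 8112.01 ohm

8112.01 ohm


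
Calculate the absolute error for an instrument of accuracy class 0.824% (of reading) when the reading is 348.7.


Absolute error = (accuracy% / 100) * reading.
Error = (0.824 / 100) * 348.7
Error = 0.00824 * 348.7
Error = 2.8733

2.8733


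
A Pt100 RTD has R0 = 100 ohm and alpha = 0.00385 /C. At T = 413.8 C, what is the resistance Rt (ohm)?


The RTD equation: Rt = R0 * (1 + alpha * T).
Rt = 100 * (1 + 0.00385 * 413.8)
Rt = 100 * (1 + 1.59313)
Rt = 100 * 2.59313
Rt = 259.313 ohm

259.313 ohm


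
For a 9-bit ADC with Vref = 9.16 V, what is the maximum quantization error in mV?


The maximum quantization error is +/- LSB/2.
LSB = Vref / 2^n = 9.16 / 512 = 0.01789063 V
Max error = LSB / 2 = 0.01789063 / 2 = 0.00894531 V
Max error = 8.9453 mV

8.9453 mV


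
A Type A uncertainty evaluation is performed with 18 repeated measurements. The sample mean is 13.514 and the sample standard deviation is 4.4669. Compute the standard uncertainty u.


The standard uncertainty for Type A evaluation is u = s / sqrt(n).
u = 4.4669 / sqrt(18)
u = 4.4669 / 4.2426
u = 1.0529

1.0529


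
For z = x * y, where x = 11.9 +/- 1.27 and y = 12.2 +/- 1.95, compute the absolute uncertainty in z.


For a product z = x*y, the relative uncertainty is:
uz/z = sqrt((ux/x)^2 + (uy/y)^2)
Relative uncertainties: ux/x = 1.27/11.9 = 0.106723
uy/y = 1.95/12.2 = 0.159836
z = 11.9 * 12.2 = 145.2
uz = 145.2 * sqrt(0.106723^2 + 0.159836^2) = 27.902

27.902


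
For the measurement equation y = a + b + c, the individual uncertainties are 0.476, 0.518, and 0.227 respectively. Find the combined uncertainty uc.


For a sum of independent quantities, uc = sqrt(u1^2 + u2^2 + u3^2).
uc = sqrt(0.476^2 + 0.518^2 + 0.227^2)
uc = sqrt(0.226576 + 0.268324 + 0.051529)
uc = 0.7392

0.7392


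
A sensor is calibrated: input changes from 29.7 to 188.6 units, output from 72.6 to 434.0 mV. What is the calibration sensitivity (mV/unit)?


Sensitivity = (y2 - y1) / (x2 - x1).
S = (434.0 - 72.6) / (188.6 - 29.7)
S = 361.4 / 158.9
S = 2.2744 mV/unit

2.2744 mV/unit


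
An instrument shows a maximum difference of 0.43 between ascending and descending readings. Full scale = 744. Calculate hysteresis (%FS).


Hysteresis = (max difference / full scale) * 100%.
H = (0.43 / 744) * 100
H = 0.058 %FS

0.058 %FS


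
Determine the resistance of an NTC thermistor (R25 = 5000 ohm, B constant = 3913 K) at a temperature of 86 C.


NTC thermistor equation: Rt = R25 * exp(B * (1/T - 1/T25)).
T in Kelvin: 359.15 K, T25 = 298.15 K
1/T - 1/T25 = 1/359.15 - 1/298.15 = -0.00056966
B * (1/T - 1/T25) = 3913 * -0.00056966 = -2.2291
Rt = 5000 * exp(-2.2291) = 538.1 ohm

538.1 ohm


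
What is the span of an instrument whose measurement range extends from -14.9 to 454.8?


Span = upper range - lower range.
Span = 454.8 - (-14.9)
Span = 469.7

469.7


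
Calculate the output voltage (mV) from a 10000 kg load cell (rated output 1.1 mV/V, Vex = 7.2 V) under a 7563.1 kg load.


Vout = rated_output * Vex * (load / capacity).
Vout = 1.1 * 7.2 * (7563.1 / 10000)
Vout = 1.1 * 7.2 * 0.75631
Vout = 5.99 mV

5.99 mV


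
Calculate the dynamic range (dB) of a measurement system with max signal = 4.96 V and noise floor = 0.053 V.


Dynamic range = 20 * log10(Vmax / Vnoise).
DR = 20 * log10(4.96 / 0.053)
DR = 20 * log10(93.58)
DR = 39.42 dB

39.42 dB


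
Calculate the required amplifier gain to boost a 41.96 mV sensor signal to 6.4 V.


Gain = Vout / Vin (converting to same units).
G = 6.4 V / 41.96 mV
G = 6400.0 mV / 41.96 mV
G = 152.53

152.53


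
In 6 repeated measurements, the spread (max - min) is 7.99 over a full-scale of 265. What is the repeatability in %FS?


Repeatability = (spread / full scale) * 100%.
R = (7.99 / 265) * 100
R = 3.015 %FS

3.015 %FS


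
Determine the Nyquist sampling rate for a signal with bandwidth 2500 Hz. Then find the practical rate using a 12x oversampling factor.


By Nyquist theorem, fs_min = 2 * fmax.
fs_min = 2 * 2500 = 5000 Hz
Practical rate = 12 * fs_min = 12 * 5000 = 60000 Hz

fs_min = 5000 Hz, fs_practical = 60000 Hz


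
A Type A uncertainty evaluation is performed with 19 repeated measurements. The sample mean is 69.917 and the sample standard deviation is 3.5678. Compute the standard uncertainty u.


The standard uncertainty for Type A evaluation is u = s / sqrt(n).
u = 3.5678 / sqrt(19)
u = 3.5678 / 4.3589
u = 0.8185

0.8185


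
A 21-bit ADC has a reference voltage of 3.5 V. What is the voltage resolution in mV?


The resolution (LSB) of an ADC is Vref / 2^n.
LSB = 3.5 / 2^21
LSB = 3.5 / 2097152
LSB = 1.67e-06 V = 0.00166893 mV

0.00166893 mV


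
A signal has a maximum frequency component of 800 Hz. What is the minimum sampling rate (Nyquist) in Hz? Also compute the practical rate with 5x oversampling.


By Nyquist theorem, fs_min = 2 * fmax.
fs_min = 2 * 800 = 1600 Hz
Practical rate = 5 * fs_min = 5 * 1600 = 8000 Hz

fs_min = 1600 Hz, fs_practical = 8000 Hz


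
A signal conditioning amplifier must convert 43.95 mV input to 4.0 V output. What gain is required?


Gain = Vout / Vin (converting to same units).
G = 4.0 V / 43.95 mV
G = 4000.0 mV / 43.95 mV
G = 91.01

91.01


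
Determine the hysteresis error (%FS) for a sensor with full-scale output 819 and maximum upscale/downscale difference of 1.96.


Hysteresis = (max difference / full scale) * 100%.
H = (1.96 / 819) * 100
H = 0.239 %FS

0.239 %FS


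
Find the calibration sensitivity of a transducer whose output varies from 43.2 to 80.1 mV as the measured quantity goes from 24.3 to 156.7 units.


Sensitivity = (y2 - y1) / (x2 - x1).
S = (80.1 - 43.2) / (156.7 - 24.3)
S = 36.9 / 132.4
S = 0.2787 mV/unit

0.2787 mV/unit


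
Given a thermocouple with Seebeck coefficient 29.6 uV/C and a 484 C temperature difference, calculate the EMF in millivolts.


The thermocouple output V = sensitivity * dT.
V = 29.6 uV/C * 484 C
V = 14326.4 uV
V = 14.326 mV

14.326 mV


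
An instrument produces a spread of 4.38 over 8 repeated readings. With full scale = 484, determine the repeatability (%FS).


Repeatability = (spread / full scale) * 100%.
R = (4.38 / 484) * 100
R = 0.905 %FS

0.905 %FS


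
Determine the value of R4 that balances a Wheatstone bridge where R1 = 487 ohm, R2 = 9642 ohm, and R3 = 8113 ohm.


At balance: R1*R4 = R2*R3, so R4 = R2*R3/R1.
R4 = 9642 * 8113 / 487
R4 = 78225546 / 487
R4 = 160627.4 ohm

160627.4 ohm


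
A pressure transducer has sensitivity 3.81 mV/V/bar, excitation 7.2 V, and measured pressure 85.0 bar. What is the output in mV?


Output = sensitivity * Vex * P.
Vout = 3.81 * 7.2 * 85.0
Vout = 27.432 * 85.0
Vout = 2331.72 mV

2331.72 mV


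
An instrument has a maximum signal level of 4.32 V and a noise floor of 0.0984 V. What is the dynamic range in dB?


Dynamic range = 20 * log10(Vmax / Vnoise).
DR = 20 * log10(4.32 / 0.0984)
DR = 20 * log10(43.9)
DR = 32.85 dB

32.85 dB


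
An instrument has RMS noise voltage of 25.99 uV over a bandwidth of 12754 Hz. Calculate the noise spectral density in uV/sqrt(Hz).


Noise spectral density = Vrms / sqrt(BW).
NSD = 25.99 / sqrt(12754)
NSD = 25.99 / 112.9336
NSD = 0.2301 uV/sqrt(Hz)

0.2301 uV/sqrt(Hz)


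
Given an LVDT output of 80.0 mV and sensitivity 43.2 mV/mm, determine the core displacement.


Displacement = Vout / sensitivity.
d = 80.0 / 43.2
d = 1.852 mm

1.852 mm


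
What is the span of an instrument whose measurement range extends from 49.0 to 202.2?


Span = upper range - lower range.
Span = 202.2 - (49.0)
Span = 153.2

153.2


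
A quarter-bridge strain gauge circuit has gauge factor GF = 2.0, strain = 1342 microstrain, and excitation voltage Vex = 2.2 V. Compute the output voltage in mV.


Quarter bridge output: Vout = (GF * epsilon * Vex) / 4.
Vout = (2.0 * 1342e-6 * 2.2) / 4
Vout = 0.0059048 / 4 V
Vout = 0.0014762 V = 1.4762 mV

1.4762 mV


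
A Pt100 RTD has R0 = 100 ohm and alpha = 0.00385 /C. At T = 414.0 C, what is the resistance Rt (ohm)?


The RTD equation: Rt = R0 * (1 + alpha * T).
Rt = 100 * (1 + 0.00385 * 414.0)
Rt = 100 * (1 + 1.5939)
Rt = 100 * 2.5939
Rt = 259.39 ohm

259.39 ohm


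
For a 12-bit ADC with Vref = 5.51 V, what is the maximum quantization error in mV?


The maximum quantization error is +/- LSB/2.
LSB = Vref / 2^n = 5.51 / 4096 = 0.00134521 V
Max error = LSB / 2 = 0.00134521 / 2 = 0.00067261 V
Max error = 0.6726 mV

0.6726 mV


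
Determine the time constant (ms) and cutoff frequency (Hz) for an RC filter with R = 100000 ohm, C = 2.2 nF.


Time constant: tau = R * C.
tau = 100000 * 2.20e-09 = 0.00022 s
tau = 0.22 ms
Cutoff frequency: fc = 1 / (2*pi*R*C).
fc = 1 / (2*pi*0.00022) = 723.43 Hz

tau = 0.22 ms, fc = 723.43 Hz


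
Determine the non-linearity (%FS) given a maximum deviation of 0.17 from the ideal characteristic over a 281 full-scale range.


Linearity error = (max deviation / full scale) * 100%.
Linearity = (0.17 / 281) * 100
Linearity = 0.06 %FS

0.06 %FS


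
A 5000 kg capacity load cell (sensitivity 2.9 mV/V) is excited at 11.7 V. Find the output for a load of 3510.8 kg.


Vout = rated_output * Vex * (load / capacity).
Vout = 2.9 * 11.7 * (3510.8 / 5000)
Vout = 2.9 * 11.7 * 0.70216
Vout = 23.824 mV

23.824 mV


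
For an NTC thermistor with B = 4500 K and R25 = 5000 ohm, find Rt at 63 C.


NTC thermistor equation: Rt = R25 * exp(B * (1/T - 1/T25)).
T in Kelvin: 336.15 K, T25 = 298.15 K
1/T - 1/T25 = 1/336.15 - 1/298.15 = -0.00037915
B * (1/T - 1/T25) = 4500 * -0.00037915 = -1.7062
Rt = 5000 * exp(-1.7062) = 907.8 ohm

907.8 ohm


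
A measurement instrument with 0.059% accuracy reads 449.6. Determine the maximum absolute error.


Absolute error = (accuracy% / 100) * reading.
Error = (0.059 / 100) * 449.6
Error = 0.00059 * 449.6
Error = 0.2653

0.2653


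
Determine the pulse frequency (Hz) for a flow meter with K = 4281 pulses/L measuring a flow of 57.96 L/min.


Frequency = K * Q / 60 (converting L/min to L/s).
f = 4281 * 57.96 / 60
f = 248126.76 / 60
f = 4135.45 Hz

4135.45 Hz


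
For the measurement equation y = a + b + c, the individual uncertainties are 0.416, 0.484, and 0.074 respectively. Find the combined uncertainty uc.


For a sum of independent quantities, uc = sqrt(u1^2 + u2^2 + u3^2).
uc = sqrt(0.416^2 + 0.484^2 + 0.074^2)
uc = sqrt(0.173056 + 0.234256 + 0.005476)
uc = 0.6425

0.6425


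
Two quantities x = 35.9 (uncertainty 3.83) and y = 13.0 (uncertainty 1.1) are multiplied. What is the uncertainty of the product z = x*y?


For a product z = x*y, the relative uncertainty is:
uz/z = sqrt((ux/x)^2 + (uy/y)^2)
Relative uncertainties: ux/x = 3.83/35.9 = 0.106685
uy/y = 1.1/13.0 = 0.084615
z = 35.9 * 13.0 = 466.7
uz = 466.7 * sqrt(0.106685^2 + 0.084615^2) = 63.549

63.549


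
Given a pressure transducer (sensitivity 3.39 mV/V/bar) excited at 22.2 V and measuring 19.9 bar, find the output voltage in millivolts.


Output = sensitivity * Vex * P.
Vout = 3.39 * 22.2 * 19.9
Vout = 75.258 * 19.9
Vout = 1497.63 mV

1497.63 mV


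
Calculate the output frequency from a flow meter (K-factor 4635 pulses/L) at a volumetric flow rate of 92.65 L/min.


Frequency = K * Q / 60 (converting L/min to L/s).
f = 4635 * 92.65 / 60
f = 429432.75 / 60
f = 7157.21 Hz

7157.21 Hz


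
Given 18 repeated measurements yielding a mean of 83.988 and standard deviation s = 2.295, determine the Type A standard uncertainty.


The standard uncertainty for Type A evaluation is u = s / sqrt(n).
u = 2.295 / sqrt(18)
u = 2.295 / 4.2426
u = 0.5409

0.5409


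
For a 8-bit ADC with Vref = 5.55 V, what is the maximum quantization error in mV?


The maximum quantization error is +/- LSB/2.
LSB = Vref / 2^n = 5.55 / 256 = 0.02167969 V
Max error = LSB / 2 = 0.02167969 / 2 = 0.01083984 V
Max error = 10.8398 mV

10.8398 mV


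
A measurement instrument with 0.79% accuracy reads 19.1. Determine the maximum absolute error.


Absolute error = (accuracy% / 100) * reading.
Error = (0.79 / 100) * 19.1
Error = 0.0079 * 19.1
Error = 0.1509

0.1509


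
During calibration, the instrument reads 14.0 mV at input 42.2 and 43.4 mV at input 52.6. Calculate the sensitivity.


Sensitivity = (y2 - y1) / (x2 - x1).
S = (43.4 - 14.0) / (52.6 - 42.2)
S = 29.4 / 10.4
S = 2.8269 mV/unit

2.8269 mV/unit


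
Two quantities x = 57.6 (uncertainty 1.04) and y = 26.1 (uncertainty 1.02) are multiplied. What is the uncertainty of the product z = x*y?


For a product z = x*y, the relative uncertainty is:
uz/z = sqrt((ux/x)^2 + (uy/y)^2)
Relative uncertainties: ux/x = 1.04/57.6 = 0.018056
uy/y = 1.02/26.1 = 0.03908
z = 57.6 * 26.1 = 1503.4
uz = 1503.4 * sqrt(0.018056^2 + 0.03908^2) = 64.719

64.719


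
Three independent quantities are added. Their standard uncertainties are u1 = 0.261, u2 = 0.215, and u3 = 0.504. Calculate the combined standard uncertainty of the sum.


For a sum of independent quantities, uc = sqrt(u1^2 + u2^2 + u3^2).
uc = sqrt(0.261^2 + 0.215^2 + 0.504^2)
uc = sqrt(0.068121 + 0.046225 + 0.254016)
uc = 0.6069

0.6069


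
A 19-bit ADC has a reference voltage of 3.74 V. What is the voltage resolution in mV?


The resolution (LSB) of an ADC is Vref / 2^n.
LSB = 3.74 / 2^19
LSB = 3.74 / 524288
LSB = 7.13e-06 V = 0.00713348 mV

0.00713348 mV


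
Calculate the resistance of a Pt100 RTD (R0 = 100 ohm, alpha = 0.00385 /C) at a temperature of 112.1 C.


The RTD equation: Rt = R0 * (1 + alpha * T).
Rt = 100 * (1 + 0.00385 * 112.1)
Rt = 100 * (1 + 0.431585)
Rt = 100 * 1.431585
Rt = 143.159 ohm

143.159 ohm


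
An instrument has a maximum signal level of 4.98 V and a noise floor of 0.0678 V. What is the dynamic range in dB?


Dynamic range = 20 * log10(Vmax / Vnoise).
DR = 20 * log10(4.98 / 0.0678)
DR = 20 * log10(73.45)
DR = 37.32 dB

37.32 dB


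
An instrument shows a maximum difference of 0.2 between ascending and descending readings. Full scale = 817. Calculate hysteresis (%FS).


Hysteresis = (max difference / full scale) * 100%.
H = (0.2 / 817) * 100
H = 0.024 %FS

0.024 %FS


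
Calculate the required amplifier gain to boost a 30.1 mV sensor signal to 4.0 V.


Gain = Vout / Vin (converting to same units).
G = 4.0 V / 30.1 mV
G = 4000.0 mV / 30.1 mV
G = 132.89

132.89


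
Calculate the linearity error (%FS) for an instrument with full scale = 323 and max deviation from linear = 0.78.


Linearity error = (max deviation / full scale) * 100%.
Linearity = (0.78 / 323) * 100
Linearity = 0.241 %FS

0.241 %FS


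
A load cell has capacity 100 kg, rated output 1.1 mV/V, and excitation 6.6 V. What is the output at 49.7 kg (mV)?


Vout = rated_output * Vex * (load / capacity).
Vout = 1.1 * 6.6 * (49.7 / 100)
Vout = 1.1 * 6.6 * 0.497
Vout = 3.608 mV

3.608 mV


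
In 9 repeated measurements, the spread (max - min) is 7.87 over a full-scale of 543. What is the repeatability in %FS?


Repeatability = (spread / full scale) * 100%.
R = (7.87 / 543) * 100
R = 1.449 %FS

1.449 %FS


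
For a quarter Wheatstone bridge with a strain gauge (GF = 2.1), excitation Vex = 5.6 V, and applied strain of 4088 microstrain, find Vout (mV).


Quarter bridge output: Vout = (GF * epsilon * Vex) / 4.
Vout = (2.1 * 4088e-6 * 5.6) / 4
Vout = 0.04807488 / 4 V
Vout = 0.01201872 V = 12.0187 mV

12.0187 mV


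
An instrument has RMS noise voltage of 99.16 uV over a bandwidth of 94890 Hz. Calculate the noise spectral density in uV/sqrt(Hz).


Noise spectral density = Vrms / sqrt(BW).
NSD = 99.16 / sqrt(94890)
NSD = 99.16 / 308.0422
NSD = 0.3219 uV/sqrt(Hz)

0.3219 uV/sqrt(Hz)


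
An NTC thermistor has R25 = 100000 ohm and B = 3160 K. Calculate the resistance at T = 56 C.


NTC thermistor equation: Rt = R25 * exp(B * (1/T - 1/T25)).
T in Kelvin: 329.15 K, T25 = 298.15 K
1/T - 1/T25 = 1/329.15 - 1/298.15 = -0.00031589
B * (1/T - 1/T25) = 3160 * -0.00031589 = -0.9982
Rt = 100000 * exp(-0.9982) = 36854.0 ohm

36854.0 ohm


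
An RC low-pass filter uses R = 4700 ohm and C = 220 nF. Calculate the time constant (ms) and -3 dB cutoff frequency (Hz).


Time constant: tau = R * C.
tau = 4700 * 2.20e-07 = 0.001034 s
tau = 1.034 ms
Cutoff frequency: fc = 1 / (2*pi*R*C).
fc = 1 / (2*pi*0.001034) = 153.92 Hz

tau = 1.034 ms, fc = 153.92 Hz


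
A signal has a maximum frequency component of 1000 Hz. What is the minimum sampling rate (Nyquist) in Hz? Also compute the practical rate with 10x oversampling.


By Nyquist theorem, fs_min = 2 * fmax.
fs_min = 2 * 1000 = 2000 Hz
Practical rate = 10 * fs_min = 10 * 2000 = 20000 Hz

fs_min = 2000 Hz, fs_practical = 20000 Hz


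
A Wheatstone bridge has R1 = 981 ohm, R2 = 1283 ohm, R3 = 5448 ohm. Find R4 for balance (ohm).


At balance: R1*R4 = R2*R3, so R4 = R2*R3/R1.
R4 = 1283 * 5448 / 981
R4 = 6989784 / 981
R4 = 7125.16 ohm

7125.16 ohm


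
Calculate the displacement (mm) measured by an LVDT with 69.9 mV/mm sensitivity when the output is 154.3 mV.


Displacement = Vout / sensitivity.
d = 154.3 / 69.9
d = 2.207 mm

2.207 mm


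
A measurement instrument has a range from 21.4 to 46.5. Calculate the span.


Span = upper range - lower range.
Span = 46.5 - (21.4)
Span = 25.1

25.1


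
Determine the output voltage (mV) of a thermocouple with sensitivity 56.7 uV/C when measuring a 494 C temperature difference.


The thermocouple output V = sensitivity * dT.
V = 56.7 uV/C * 494 C
V = 28009.8 uV
V = 28.01 mV

28.01 mV


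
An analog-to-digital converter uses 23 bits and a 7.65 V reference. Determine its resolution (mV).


The resolution (LSB) of an ADC is Vref / 2^n.
LSB = 7.65 / 2^23
LSB = 7.65 / 8388608
LSB = 9.1e-07 V = 0.00091195 mV

0.00091195 mV


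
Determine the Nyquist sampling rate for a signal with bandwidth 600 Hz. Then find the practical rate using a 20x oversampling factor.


By Nyquist theorem, fs_min = 2 * fmax.
fs_min = 2 * 600 = 1200 Hz
Practical rate = 20 * fs_min = 20 * 1200 = 24000 Hz

fs_min = 1200 Hz, fs_practical = 24000 Hz


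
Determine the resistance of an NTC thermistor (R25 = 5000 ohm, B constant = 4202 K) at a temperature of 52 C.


NTC thermistor equation: Rt = R25 * exp(B * (1/T - 1/T25)).
T in Kelvin: 325.15 K, T25 = 298.15 K
1/T - 1/T25 = 1/325.15 - 1/298.15 = -0.00027851
B * (1/T - 1/T25) = 4202 * -0.00027851 = -1.1703
Rt = 5000 * exp(-1.1703) = 1551.4 ohm

1551.4 ohm


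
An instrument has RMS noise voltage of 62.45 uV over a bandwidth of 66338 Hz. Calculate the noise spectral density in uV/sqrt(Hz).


Noise spectral density = Vrms / sqrt(BW).
NSD = 62.45 / sqrt(66338)
NSD = 62.45 / 257.5616
NSD = 0.2425 uV/sqrt(Hz)

0.2425 uV/sqrt(Hz)


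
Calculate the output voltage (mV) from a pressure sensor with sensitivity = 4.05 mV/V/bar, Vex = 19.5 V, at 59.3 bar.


Output = sensitivity * Vex * P.
Vout = 4.05 * 19.5 * 59.3
Vout = 78.975 * 59.3
Vout = 4683.22 mV

4683.22 mV


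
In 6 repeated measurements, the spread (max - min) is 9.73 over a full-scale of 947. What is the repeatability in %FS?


Repeatability = (spread / full scale) * 100%.
R = (9.73 / 947) * 100
R = 1.027 %FS

1.027 %FS


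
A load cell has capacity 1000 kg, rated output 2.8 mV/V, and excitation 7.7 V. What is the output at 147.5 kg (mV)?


Vout = rated_output * Vex * (load / capacity).
Vout = 2.8 * 7.7 * (147.5 / 1000)
Vout = 2.8 * 7.7 * 0.1475
Vout = 3.18 mV

3.18 mV


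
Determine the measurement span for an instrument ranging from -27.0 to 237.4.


Span = upper range - lower range.
Span = 237.4 - (-27.0)
Span = 264.4

264.4


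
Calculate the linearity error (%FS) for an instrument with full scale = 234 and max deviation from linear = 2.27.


Linearity error = (max deviation / full scale) * 100%.
Linearity = (2.27 / 234) * 100
Linearity = 0.97 %FS

0.97 %FS


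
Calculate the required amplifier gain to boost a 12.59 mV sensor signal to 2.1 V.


Gain = Vout / Vin (converting to same units).
G = 2.1 V / 12.59 mV
G = 2100.0 mV / 12.59 mV
G = 166.8

166.8


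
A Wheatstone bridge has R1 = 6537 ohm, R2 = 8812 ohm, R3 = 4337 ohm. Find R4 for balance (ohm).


At balance: R1*R4 = R2*R3, so R4 = R2*R3/R1.
R4 = 8812 * 4337 / 6537
R4 = 38217644 / 6537
R4 = 5846.36 ohm

5846.36 ohm
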